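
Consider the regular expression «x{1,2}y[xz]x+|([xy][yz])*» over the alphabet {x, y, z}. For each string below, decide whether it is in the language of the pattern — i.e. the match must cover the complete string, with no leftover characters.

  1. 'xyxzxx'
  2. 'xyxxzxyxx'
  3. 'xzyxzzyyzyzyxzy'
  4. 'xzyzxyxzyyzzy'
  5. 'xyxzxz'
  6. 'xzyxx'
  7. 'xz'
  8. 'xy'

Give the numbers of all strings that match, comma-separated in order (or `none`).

1 → no match
2 → no match
3 → no match
4 → no match
5 → match
6 → no match
7 → match
8 → match

5, 7, 8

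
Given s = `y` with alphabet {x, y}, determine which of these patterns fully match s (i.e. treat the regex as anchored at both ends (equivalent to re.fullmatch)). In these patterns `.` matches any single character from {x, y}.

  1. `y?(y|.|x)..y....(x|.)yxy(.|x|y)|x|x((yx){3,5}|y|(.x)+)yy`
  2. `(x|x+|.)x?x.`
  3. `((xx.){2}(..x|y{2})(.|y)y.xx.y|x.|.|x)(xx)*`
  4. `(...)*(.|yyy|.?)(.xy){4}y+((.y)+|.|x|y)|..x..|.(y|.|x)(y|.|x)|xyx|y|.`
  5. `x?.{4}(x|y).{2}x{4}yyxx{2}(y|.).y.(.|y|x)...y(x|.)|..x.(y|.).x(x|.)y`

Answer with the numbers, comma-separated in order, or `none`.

1 → no match
2 → no match
3 → match
4 → match
5 → no match

3, 4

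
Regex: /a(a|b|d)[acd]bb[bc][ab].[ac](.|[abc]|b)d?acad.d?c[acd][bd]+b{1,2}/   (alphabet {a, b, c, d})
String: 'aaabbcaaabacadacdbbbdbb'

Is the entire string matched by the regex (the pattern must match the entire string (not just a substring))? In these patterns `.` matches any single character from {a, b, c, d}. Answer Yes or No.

Yes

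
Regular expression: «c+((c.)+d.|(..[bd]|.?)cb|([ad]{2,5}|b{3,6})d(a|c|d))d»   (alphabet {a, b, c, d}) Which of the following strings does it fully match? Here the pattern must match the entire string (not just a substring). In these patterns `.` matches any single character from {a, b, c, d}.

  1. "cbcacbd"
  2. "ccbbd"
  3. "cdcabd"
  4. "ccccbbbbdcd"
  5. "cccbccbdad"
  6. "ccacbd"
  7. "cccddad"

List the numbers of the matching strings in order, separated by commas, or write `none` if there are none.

1 → no match
2 → no match
3 → no match
4 → match
5 → no match
6 → match
7 → match

4, 6, 7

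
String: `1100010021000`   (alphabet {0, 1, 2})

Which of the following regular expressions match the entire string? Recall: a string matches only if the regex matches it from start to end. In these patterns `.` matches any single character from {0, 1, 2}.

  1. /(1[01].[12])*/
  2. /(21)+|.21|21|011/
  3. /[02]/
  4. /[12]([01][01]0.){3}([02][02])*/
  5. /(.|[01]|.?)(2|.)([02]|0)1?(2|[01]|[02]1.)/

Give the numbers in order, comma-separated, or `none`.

4

1 → no match
2 → no match
3 → no match
4 → match
5 → no match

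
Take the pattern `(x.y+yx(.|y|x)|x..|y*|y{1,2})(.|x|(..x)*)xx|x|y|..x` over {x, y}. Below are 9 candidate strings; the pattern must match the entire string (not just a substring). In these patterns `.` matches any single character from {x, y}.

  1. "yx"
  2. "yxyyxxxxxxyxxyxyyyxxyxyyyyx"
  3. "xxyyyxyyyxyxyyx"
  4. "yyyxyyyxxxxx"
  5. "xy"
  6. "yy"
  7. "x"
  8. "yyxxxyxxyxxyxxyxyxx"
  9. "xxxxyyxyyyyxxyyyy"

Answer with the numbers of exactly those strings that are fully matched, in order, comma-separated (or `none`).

1 → no match
2 → no match
3 → no match
4 → no match
5 → no match
6 → no match
7 → match
8 → no match
9 → no match

7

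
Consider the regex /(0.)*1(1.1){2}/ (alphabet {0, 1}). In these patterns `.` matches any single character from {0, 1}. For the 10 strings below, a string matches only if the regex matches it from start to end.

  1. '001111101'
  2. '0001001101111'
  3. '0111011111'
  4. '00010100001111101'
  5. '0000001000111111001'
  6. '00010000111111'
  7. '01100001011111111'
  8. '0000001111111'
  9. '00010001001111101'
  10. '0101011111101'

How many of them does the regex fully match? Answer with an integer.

1. '001111101' → match
2 → match
3. '0111011111' → no match
4 → match
5 → no match
6 → no match
7 → no match
8 → match
9 → match
10 → match
Total matched: 6

6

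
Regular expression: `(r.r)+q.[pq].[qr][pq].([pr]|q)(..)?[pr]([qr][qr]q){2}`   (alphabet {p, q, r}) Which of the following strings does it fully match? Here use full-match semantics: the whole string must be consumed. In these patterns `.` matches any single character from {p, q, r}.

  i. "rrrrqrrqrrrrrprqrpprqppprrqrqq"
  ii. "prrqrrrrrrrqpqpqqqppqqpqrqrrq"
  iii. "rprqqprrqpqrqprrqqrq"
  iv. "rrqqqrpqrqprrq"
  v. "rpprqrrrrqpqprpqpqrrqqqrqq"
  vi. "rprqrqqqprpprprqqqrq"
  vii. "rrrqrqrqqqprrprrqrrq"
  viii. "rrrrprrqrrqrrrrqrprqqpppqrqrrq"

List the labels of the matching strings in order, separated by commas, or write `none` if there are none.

i, iii, vi, vii, viii

i → match
ii → no match — must start with "r"
iii → match
iv → no match
v → no match
vi → match
vii → match
viii → match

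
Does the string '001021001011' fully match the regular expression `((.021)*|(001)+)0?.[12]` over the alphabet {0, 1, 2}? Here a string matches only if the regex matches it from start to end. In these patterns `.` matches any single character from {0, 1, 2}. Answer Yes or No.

No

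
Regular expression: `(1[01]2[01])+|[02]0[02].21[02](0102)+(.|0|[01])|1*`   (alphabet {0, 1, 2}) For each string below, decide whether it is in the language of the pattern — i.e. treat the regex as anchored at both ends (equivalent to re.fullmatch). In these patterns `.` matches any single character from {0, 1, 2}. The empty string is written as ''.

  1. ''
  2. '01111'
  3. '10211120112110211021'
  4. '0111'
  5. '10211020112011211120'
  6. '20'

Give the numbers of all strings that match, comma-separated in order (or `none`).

1, 3, 5

1 → match
2 → no match
3 → match
4 → no match
5 → match
6 → no match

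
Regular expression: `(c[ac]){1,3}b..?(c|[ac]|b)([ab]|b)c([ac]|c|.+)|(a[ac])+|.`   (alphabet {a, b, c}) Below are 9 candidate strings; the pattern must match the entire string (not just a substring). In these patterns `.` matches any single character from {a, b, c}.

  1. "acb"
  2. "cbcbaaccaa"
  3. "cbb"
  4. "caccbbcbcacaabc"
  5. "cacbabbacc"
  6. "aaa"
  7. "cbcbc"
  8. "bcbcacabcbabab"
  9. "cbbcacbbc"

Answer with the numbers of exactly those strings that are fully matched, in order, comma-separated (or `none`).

1 → no match
2 → no match
3 → no match
4 → match
5 → no match
6 → no match
7 → no match
8 → no match
9 → no match

4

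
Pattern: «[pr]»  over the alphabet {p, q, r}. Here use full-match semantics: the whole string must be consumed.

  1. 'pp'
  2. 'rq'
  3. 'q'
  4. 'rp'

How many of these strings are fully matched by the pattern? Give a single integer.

1 → no match
2 → no match
3 → no match
4 → no match
Total matched: 0

0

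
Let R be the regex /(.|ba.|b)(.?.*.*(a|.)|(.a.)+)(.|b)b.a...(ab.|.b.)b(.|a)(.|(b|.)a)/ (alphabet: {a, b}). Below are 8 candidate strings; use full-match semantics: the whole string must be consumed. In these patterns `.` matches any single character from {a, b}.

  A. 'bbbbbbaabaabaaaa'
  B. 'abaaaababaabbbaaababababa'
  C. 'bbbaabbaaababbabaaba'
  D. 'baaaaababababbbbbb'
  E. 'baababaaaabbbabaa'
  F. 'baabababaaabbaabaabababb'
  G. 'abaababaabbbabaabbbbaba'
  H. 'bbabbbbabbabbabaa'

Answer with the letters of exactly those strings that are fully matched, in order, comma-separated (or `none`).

A → no match
B → match
C → no match
D → no match
E → match
F → no match
G → match
H → match

B, E, G, H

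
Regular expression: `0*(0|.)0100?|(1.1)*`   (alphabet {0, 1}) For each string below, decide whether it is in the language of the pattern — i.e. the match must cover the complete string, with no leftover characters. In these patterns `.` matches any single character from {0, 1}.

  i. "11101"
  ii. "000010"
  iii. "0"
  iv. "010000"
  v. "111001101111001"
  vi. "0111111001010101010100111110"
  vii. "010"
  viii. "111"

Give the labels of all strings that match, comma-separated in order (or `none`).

ii, viii

i → no match
ii → match
iii → no match
iv → no match
v → no match
vi → no match
vii → no match
viii → match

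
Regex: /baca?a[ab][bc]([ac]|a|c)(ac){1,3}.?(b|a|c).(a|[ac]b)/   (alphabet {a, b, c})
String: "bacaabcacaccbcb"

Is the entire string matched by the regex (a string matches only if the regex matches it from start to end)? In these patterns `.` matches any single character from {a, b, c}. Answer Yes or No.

Yes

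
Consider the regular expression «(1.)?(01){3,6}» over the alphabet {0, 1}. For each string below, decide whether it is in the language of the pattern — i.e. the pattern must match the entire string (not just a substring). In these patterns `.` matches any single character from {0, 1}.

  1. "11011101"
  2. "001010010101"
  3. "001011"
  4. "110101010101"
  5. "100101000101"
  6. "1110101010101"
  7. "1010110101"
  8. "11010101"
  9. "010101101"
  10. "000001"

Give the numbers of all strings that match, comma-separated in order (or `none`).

4, 8

1. "11011101" → no match
2. "001010010101" → no match
3. "001011" → no match — must end with "01"
4. "110101010101" → match
5. "100101000101" → no match
6 → no match
7. "1010110101" → no match
8. "11010101" → match
9. "010101101" → no match
10. "000001" → no match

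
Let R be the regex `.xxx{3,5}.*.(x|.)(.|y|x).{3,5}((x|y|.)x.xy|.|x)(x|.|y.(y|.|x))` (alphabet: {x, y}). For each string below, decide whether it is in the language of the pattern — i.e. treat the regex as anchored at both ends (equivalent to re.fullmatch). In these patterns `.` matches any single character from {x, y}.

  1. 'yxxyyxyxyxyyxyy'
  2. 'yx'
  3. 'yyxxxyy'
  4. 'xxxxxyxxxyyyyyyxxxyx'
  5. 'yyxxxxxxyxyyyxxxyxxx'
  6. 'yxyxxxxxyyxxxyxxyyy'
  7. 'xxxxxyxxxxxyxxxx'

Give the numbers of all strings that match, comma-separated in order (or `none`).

none

1 → no match
2 → no match
3 → no match
4 → no match
5 → no match
6 → no match
7 → no match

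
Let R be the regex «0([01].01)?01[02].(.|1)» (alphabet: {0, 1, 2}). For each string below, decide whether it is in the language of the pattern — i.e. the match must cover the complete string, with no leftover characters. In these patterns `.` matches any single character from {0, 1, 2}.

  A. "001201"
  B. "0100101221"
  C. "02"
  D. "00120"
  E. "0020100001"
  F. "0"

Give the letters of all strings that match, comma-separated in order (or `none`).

A, B

A → match
B → match
C → no match
D → no match
E → no match
F → no match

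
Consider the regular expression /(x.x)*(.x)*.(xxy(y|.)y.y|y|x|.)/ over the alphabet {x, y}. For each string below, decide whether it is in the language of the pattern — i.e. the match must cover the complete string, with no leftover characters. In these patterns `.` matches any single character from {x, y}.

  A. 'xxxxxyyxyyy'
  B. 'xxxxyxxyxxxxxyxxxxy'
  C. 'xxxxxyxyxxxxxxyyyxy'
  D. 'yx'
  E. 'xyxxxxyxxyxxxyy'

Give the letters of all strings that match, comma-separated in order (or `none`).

B, C, D

A → no match
B → match
C → match
D → match
E → no match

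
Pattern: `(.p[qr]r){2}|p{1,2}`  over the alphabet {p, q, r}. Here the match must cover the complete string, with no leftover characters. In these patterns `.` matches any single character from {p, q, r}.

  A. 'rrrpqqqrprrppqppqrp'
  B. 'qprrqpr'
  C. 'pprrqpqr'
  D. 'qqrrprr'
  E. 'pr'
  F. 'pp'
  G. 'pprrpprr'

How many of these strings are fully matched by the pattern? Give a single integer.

A → no match
B → no match
C → match
D → no match
E → no match
F → match
G → match
Total matched: 3

3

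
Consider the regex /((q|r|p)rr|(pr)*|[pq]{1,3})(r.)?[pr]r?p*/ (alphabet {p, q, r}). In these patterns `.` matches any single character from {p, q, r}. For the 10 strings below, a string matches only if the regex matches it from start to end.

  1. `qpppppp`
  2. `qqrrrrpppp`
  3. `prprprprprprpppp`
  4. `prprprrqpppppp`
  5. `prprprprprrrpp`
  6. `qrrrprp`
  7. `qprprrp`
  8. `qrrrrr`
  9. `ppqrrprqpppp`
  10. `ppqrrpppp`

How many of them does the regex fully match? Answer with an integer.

9

1. `qpppppp` → match
2. `qqrrrrpppp` → match
3 → match
4 → match
5 → match
6. `qrrrprp` → match
7. `qprprrp` → match
8. `qrrrrr` → match
9. `ppqrrprqpppp` → no match
10. `ppqrrpppp` → match
Total matched: 9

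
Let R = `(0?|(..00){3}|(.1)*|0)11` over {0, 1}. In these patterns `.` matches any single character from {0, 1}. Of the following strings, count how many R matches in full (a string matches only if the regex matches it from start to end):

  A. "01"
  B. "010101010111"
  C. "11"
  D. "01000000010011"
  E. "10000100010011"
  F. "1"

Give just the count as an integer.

4

A → no match — must end with "11"
B → match
C → match
D → match
E → match
F → no match — must end with "11"
Total matched: 4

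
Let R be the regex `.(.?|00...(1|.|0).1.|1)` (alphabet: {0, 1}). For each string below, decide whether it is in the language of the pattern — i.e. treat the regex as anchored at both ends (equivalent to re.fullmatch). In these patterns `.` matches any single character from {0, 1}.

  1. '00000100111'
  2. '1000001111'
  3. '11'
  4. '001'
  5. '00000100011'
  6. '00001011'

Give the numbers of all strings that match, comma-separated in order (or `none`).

1. '00000100111' → no match
2. '1000001111' → match
3. '11' → match
4. '001' → no match
5. '00000100011' → no match
6. '00001011' → no match

2, 3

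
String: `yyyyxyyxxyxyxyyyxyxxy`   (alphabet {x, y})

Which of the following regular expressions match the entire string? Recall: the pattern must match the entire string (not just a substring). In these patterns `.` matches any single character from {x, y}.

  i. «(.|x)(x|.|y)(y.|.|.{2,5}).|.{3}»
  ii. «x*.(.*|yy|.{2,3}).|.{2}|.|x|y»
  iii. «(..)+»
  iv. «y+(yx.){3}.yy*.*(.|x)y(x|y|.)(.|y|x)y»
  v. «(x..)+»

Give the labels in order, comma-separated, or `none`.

i → no match
ii → match
iii → no match
iv → match
v → no match — must start with `x`

ii, iv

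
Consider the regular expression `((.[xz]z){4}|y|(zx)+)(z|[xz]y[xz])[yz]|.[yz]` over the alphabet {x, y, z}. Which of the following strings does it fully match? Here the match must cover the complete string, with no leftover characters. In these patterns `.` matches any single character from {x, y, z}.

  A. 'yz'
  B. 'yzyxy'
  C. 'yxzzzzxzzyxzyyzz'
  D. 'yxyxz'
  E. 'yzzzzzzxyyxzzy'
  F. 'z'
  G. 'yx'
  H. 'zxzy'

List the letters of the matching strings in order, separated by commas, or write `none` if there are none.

A. 'yz' → match
B. 'yzyxy' → match
C → no match
D. 'yxyxz' → match
E → no match
F. 'z' → no match
G. 'yx' → no match
H. 'zxzy' → match

A, B, D, H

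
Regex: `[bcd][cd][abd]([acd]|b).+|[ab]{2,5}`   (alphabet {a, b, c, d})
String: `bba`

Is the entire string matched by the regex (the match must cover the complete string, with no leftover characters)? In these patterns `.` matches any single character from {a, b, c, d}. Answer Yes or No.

Yes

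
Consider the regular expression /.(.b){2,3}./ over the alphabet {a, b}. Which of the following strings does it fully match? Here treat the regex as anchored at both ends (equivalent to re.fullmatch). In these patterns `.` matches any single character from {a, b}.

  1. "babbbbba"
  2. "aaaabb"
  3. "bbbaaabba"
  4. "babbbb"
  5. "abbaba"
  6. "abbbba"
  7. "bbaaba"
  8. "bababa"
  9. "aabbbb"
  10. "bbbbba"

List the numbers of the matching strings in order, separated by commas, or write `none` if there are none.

1, 4, 5, 6, 8, 9, 10

1 → match
2 → no match
3 → no match
4 → match
5 → match
6 → match
7 → no match
8 → match
9 → match
10 → match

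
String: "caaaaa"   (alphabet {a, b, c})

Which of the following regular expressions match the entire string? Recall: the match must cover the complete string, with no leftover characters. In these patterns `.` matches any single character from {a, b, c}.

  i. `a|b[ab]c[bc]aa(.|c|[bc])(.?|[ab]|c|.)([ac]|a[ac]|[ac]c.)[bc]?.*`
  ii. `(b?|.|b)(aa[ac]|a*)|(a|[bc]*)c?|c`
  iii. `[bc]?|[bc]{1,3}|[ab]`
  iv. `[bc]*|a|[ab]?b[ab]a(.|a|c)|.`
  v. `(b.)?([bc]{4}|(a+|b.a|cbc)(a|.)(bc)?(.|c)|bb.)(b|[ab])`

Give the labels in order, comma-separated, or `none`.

ii

i → no match
ii → match
iii → no match
iv → no match
v → no match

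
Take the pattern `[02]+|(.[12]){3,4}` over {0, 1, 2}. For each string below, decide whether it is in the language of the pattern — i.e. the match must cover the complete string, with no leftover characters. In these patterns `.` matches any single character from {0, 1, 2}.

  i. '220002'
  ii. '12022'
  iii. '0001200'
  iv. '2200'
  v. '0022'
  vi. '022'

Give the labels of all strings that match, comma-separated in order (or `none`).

i, iv, v, vi

i. '220002' → match
ii. '12022' → no match
iii. '0001200' → no match
iv. '2200' → match
v. '0022' → match
vi. '022' → match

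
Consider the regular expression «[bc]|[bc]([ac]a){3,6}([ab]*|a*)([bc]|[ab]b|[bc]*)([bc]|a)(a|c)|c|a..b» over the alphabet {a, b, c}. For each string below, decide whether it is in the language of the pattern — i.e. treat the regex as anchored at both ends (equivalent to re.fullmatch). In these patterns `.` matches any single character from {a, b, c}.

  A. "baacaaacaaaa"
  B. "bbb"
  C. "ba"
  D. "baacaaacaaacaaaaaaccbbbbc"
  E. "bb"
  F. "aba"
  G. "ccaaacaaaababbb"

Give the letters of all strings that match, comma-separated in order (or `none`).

A, D

A → match
B → no match
C → no match
D → match
E → no match
F → no match
G → no match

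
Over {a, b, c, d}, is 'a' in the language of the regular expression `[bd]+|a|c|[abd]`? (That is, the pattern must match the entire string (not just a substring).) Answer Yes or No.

Yes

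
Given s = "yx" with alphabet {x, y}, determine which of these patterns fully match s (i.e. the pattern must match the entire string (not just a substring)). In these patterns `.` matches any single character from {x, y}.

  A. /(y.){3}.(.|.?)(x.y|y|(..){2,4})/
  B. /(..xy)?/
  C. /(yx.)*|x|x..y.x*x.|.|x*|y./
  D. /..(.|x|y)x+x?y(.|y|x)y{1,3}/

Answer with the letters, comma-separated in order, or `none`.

A → no match
B → no match
C → match
D → no match — must end with "y"

C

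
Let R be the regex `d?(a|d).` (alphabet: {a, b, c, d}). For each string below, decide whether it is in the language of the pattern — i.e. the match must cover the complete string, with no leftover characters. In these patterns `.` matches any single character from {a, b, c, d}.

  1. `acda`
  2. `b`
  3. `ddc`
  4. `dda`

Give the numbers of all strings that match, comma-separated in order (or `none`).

1 → no match
2 → no match
3 → match
4 → match

3, 4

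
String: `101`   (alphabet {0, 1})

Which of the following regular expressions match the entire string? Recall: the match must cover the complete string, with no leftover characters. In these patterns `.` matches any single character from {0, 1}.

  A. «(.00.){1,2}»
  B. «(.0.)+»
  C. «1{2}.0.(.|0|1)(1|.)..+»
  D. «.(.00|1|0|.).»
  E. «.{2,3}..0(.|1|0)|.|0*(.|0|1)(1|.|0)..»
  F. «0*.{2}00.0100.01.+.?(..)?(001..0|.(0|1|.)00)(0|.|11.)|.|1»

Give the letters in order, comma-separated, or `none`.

B, D

A → no match
B → match
C → no match
D → match
E → no match
F → no match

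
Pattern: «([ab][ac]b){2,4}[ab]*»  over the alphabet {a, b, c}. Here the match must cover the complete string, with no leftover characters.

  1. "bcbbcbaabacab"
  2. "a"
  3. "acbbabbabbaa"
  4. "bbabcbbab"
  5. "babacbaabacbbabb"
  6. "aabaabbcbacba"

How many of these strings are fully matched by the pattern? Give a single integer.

3

1 → no match
2 → no match
3 → match
4 → no match
5 → match
6 → match
Total matched: 3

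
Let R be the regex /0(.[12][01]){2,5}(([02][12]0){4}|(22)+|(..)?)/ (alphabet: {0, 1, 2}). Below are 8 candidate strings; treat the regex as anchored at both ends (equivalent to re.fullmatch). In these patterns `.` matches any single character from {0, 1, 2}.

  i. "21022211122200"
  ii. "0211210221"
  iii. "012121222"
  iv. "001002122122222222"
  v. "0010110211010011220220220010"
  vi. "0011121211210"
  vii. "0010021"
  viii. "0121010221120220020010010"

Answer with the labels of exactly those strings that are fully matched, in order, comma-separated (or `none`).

ii, iv, v, vi, vii, viii

i → no match — must start with "0"
ii. "0211210221" → match
iii. "012121222" → no match
iv → match
v → match
vi → match
vii. "0010021" → match
viii → match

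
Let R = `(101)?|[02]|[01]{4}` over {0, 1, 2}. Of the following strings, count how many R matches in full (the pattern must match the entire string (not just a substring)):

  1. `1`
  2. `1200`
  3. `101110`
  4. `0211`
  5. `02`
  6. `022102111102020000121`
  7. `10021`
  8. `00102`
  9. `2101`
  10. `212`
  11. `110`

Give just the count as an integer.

0

1 → no match
2 → no match
3 → no match
4 → no match
5 → no match
6 → no match
7 → no match
8 → no match
9 → no match
10 → no match
11 → no match
Total matched: 0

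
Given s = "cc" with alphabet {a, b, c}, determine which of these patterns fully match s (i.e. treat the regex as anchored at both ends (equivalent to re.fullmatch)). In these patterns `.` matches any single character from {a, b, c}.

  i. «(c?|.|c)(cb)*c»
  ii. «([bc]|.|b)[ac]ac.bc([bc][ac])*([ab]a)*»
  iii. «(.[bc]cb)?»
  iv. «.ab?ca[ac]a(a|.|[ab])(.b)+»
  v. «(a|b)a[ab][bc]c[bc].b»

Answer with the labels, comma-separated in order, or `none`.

i → match
ii → no match
iii → no match
iv → no match — must end with "b"
v → no match — must end with "b"

i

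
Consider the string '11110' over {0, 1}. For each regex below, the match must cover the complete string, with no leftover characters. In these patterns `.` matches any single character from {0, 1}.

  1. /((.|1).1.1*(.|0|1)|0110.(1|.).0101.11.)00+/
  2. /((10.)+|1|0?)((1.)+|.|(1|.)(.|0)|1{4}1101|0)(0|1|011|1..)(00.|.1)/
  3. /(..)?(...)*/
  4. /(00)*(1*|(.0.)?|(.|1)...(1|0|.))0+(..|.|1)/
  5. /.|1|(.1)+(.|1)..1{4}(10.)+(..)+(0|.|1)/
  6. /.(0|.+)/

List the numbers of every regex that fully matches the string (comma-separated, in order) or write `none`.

3, 6

1 → no match
2 → no match
3 → match
4 → no match
5 → no match
6 → match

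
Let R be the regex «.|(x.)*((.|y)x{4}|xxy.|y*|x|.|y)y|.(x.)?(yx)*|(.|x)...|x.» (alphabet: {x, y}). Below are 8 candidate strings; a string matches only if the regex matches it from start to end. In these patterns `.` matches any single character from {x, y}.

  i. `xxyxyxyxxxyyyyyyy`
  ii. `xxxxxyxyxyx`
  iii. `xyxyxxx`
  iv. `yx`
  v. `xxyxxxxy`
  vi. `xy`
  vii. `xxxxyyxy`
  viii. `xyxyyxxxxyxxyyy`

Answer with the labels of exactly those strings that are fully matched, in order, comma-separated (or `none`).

v, vi

i → no match
ii → no match
iii → no match
iv → no match
v → match
vi → match
vii → no match
viii → no match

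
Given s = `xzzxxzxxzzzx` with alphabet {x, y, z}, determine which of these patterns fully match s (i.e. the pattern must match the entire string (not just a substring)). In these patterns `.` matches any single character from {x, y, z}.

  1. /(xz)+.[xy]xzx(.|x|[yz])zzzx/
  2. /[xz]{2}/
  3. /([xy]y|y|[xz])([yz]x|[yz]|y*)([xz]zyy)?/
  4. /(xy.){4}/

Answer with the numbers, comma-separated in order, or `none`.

1 → match
2 → no match
3 → no match
4 → no match — must start with `xy`

1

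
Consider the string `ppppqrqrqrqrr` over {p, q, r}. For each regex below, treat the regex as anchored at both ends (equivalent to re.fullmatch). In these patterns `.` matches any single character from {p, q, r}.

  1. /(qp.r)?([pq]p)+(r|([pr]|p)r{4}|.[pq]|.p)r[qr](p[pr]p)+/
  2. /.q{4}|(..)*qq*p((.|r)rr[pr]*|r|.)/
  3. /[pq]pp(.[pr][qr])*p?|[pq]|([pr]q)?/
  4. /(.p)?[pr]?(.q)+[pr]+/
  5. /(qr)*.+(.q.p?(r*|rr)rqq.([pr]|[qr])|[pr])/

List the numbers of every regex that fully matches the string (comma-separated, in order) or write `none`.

4, 5

1 → no match — must end with `p`
2 → no match
3 → no match
4 → match
5 → match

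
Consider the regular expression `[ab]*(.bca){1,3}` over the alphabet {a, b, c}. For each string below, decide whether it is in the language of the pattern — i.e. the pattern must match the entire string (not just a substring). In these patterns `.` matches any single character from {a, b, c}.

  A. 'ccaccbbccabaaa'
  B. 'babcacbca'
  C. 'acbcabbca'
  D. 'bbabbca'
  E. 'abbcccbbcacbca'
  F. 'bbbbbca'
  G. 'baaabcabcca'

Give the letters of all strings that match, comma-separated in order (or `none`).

B, C, D, F

A → no match — must end with 'bca'
B → match
C → match
D → match
E → no match
F → match
G → no match — must end with 'bca'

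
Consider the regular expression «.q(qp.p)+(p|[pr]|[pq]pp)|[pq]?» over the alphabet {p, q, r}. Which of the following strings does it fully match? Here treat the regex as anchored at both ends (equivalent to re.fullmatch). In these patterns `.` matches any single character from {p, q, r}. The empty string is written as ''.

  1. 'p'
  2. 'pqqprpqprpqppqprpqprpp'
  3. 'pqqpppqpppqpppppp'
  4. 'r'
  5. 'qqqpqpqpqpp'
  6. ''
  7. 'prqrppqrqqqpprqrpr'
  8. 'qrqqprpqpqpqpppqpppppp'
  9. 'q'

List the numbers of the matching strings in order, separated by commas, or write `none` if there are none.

1. 'p' → match
2 → no match
3 → match
4. 'r' → no match
5. 'qqqpqpqpqpp' → match
6. '' → match
7 → no match
8 → no match
9. 'q' → match

1, 3, 5, 6, 9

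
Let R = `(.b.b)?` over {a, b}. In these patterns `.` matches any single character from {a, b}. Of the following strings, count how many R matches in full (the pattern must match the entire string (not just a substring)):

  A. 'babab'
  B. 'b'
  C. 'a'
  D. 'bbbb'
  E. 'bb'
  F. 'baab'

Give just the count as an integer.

A → no match
B → no match
C → no match
D → match
E → no match
F → no match
Total matched: 1

1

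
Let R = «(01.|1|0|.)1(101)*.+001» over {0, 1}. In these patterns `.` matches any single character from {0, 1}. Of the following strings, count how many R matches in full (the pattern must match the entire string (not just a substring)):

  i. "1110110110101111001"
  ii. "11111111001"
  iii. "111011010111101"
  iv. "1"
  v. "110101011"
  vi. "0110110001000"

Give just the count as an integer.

2

i → match
ii → match
iii → no match — must end with "001"
iv → no match — must end with "001"
v → no match — must end with "001"
vi → no match — must end with "001"
Total matched: 2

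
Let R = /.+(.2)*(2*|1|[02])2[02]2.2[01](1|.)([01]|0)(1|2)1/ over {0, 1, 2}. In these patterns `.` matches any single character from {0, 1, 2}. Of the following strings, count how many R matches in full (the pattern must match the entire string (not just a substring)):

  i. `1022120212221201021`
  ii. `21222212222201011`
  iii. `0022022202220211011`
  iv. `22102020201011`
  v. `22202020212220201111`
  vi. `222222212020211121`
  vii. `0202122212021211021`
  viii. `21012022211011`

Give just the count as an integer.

8

i → match
ii → match
iii → match
iv → match
v → match
vi → match
vii → match
viii → match
Total matched: 8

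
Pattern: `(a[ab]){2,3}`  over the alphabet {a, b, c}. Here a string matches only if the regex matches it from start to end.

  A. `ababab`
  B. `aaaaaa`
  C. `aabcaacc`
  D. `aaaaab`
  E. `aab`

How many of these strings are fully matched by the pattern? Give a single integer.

A. `ababab` → match
B. `aaaaaa` → match
C. `aabcaacc` → no match
D. `aaaaab` → match
E. `aab` → no match
Total matched: 3

3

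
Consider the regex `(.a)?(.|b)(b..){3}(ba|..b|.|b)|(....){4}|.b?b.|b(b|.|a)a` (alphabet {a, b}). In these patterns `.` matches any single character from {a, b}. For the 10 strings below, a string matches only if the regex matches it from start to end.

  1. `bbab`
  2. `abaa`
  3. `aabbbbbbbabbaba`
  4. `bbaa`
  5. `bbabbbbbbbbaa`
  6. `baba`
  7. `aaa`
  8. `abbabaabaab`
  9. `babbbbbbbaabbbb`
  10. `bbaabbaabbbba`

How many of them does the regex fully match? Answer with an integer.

1

1. `bbab` → no match
2. `abaa` → no match
3 → no match
4. `bbaa` → no match
5 → no match
6. `baba` → no match
7. `aaa` → no match
8. `abbabaabaab` → match
9 → no match
10 → no match
Total matched: 1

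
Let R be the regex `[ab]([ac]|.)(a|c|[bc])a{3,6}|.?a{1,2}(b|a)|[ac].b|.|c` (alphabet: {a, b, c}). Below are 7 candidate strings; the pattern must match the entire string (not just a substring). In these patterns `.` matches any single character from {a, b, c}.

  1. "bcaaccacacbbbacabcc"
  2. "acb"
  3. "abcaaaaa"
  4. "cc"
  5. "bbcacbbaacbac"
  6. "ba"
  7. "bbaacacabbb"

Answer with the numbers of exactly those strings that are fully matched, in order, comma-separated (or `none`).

2, 3

1 → no match
2. "acb" → match
3. "abcaaaaa" → match
4. "cc" → no match
5 → no match
6. "ba" → no match
7. "bbaacacabbb" → no match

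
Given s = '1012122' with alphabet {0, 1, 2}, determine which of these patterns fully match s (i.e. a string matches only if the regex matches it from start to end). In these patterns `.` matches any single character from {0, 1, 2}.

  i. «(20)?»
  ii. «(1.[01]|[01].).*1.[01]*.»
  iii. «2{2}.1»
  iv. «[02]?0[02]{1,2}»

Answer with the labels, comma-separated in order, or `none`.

ii

i → no match
ii → match
iii → no match — must start with '2'
iv → no match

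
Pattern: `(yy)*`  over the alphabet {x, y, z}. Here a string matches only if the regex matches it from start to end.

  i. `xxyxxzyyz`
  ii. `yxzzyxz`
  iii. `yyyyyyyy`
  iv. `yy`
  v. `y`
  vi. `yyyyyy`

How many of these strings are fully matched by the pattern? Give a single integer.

3

i → no match
ii → no match
iii → match
iv → match
v → no match
vi → match
Total matched: 3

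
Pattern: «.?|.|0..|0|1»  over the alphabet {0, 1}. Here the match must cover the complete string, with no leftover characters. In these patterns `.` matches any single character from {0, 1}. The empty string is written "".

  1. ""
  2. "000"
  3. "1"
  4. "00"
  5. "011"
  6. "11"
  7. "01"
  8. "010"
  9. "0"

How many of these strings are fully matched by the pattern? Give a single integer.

1. "" → match
2. "000" → match
3. "1" → match
4. "00" → no match
5. "011" → match
6. "11" → no match
7. "01" → no match
8. "010" → match
9. "0" → match
Total matched: 6

6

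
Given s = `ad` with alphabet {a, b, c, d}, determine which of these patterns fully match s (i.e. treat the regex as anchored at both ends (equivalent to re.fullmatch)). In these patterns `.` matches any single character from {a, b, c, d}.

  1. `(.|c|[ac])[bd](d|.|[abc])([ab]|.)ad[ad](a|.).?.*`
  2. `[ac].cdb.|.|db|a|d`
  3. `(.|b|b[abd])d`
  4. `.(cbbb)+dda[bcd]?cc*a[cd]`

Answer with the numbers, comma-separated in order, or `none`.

3

1 → no match
2 → no match
3 → match
4 → no match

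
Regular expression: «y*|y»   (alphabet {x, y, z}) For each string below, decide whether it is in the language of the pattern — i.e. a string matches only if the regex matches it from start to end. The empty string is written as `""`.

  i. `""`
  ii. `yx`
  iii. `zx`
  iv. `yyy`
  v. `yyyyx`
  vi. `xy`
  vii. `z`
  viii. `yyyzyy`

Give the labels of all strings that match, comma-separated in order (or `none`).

i → match
ii → no match
iii → no match
iv → match
v → no match
vi → no match
vii → no match
viii → no match

i, iv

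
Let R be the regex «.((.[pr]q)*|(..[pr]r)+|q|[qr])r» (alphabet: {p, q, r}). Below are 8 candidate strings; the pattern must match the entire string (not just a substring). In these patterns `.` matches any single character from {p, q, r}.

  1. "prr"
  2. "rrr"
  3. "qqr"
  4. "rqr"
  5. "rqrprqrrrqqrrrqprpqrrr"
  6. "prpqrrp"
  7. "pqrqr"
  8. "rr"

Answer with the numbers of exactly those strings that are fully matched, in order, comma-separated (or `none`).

1, 2, 3, 4, 5, 7, 8

1. "prr" → match
2. "rrr" → match
3. "qqr" → match
4. "rqr" → match
5 → match
6. "prpqrrp" → no match — must end with "r"
7. "pqrqr" → match
8. "rr" → match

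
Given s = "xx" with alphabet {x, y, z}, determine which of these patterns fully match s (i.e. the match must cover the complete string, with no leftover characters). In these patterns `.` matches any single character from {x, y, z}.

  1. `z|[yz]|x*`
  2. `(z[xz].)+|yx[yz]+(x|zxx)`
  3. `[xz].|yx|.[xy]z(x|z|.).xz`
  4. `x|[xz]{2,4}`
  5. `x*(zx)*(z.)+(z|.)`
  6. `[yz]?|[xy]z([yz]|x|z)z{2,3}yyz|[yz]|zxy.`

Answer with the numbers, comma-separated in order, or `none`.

1 → match
2 → no match
3 → match
4 → match
5 → no match
6 → no match

1, 3, 4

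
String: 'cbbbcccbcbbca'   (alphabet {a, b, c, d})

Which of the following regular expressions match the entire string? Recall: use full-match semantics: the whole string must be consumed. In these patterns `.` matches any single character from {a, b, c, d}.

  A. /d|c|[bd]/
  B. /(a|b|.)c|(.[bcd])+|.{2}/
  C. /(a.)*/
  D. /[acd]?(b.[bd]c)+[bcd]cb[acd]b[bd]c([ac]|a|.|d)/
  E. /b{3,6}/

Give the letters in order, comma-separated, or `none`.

D

A → no match
B → no match
C → no match
D → match
E → no match — must start with 'b'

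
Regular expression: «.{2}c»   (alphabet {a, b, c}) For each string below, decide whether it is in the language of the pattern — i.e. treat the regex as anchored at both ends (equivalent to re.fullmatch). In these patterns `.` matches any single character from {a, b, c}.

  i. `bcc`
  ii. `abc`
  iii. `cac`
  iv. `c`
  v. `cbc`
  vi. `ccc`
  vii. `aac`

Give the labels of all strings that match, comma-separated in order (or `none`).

i, ii, iii, v, vi, vii

i. `bcc` → match
ii. `abc` → match
iii. `cac` → match
iv. `c` → no match
v. `cbc` → match
vi. `ccc` → match
vii. `aac` → match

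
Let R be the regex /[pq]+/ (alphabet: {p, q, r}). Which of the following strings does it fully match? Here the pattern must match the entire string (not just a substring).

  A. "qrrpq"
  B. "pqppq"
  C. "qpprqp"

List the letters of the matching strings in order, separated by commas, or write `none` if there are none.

B

A. "qrrpq" → no match
B. "pqppq" → match
C. "qpprqp" → no match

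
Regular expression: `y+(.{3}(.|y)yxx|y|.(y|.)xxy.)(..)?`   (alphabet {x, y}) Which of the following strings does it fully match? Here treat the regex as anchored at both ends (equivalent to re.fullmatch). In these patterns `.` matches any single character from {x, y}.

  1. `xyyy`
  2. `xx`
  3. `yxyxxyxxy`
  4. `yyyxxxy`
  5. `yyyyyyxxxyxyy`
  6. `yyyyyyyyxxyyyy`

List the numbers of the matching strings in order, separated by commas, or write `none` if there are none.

3, 5, 6

1 → no match — must start with `y`
2 → no match — must start with `y`
3 → match
4 → no match
5 → match
6 → match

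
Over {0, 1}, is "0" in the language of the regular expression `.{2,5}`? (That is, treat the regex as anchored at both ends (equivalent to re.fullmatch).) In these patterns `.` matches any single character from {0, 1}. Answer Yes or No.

No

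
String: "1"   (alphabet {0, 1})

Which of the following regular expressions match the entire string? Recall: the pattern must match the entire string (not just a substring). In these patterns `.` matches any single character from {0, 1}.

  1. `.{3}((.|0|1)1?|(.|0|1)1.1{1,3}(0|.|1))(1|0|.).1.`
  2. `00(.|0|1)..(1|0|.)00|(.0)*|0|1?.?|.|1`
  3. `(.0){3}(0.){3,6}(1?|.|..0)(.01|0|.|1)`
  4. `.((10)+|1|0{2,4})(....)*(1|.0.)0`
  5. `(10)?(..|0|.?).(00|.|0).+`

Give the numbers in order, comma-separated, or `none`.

2

1 → no match
2 → match
3 → no match
4 → no match — must end with "0"
5 → no match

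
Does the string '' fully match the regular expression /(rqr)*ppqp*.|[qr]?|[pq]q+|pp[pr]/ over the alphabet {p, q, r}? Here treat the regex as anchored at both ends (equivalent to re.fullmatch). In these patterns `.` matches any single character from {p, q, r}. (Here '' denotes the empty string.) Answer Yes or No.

Yes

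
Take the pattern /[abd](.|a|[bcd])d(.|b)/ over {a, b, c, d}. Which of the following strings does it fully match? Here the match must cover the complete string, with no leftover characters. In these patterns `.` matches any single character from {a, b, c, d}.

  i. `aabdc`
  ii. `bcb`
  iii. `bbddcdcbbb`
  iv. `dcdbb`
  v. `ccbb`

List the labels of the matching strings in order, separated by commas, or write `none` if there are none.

none

i → no match
ii → no match
iii → no match
iv → no match
v → no match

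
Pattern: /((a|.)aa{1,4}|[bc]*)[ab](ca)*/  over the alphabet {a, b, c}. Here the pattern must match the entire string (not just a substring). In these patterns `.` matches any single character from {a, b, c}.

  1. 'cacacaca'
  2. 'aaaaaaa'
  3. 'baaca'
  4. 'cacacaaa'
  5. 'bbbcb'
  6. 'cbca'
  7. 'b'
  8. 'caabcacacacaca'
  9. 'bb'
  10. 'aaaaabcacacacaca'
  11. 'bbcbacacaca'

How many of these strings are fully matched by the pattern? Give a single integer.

1 → match
2 → match
3 → no match
4 → no match
5 → match
6 → match
7 → match
8 → match
9 → match
10 → match
11 → match
Total matched: 9

9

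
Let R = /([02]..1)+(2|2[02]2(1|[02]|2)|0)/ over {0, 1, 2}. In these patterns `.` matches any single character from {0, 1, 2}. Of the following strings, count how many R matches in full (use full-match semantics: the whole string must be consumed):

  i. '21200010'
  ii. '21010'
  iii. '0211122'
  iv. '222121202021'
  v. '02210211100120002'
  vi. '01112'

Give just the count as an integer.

i. '21200010' → no match
ii. '21010' → match
iii. '0211122' → no match
iv. '222121202021' → no match
v → no match
vi. '01112' → match
Total matched: 2

2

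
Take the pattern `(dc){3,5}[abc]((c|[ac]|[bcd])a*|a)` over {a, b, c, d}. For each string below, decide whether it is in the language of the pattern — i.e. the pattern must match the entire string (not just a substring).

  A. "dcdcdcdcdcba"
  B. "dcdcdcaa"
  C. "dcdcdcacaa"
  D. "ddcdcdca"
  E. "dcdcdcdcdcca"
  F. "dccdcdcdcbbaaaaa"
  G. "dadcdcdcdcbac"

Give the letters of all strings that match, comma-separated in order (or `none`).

A → match
B → match
C → match
D → no match — must start with "dc"
E → match
F → no match
G → no match — must start with "dc"

A, B, C, E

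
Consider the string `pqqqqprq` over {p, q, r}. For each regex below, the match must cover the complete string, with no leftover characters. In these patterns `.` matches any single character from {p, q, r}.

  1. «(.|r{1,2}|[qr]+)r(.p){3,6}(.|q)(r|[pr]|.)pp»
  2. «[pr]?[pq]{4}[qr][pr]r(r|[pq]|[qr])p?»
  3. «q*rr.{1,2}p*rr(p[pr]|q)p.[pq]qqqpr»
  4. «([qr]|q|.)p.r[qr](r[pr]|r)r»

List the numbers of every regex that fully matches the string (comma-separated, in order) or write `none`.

2

1 → no match — must end with `pp`
2 → match
3 → no match — must end with `qqqpr`
4 → no match — must end with `r`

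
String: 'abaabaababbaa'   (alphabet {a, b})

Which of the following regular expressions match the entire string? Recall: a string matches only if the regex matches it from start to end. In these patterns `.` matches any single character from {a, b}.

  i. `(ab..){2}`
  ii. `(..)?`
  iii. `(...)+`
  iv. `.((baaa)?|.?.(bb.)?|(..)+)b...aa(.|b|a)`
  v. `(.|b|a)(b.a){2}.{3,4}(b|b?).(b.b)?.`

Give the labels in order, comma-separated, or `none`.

v

i → no match
ii → no match
iii → no match
iv → no match
v → match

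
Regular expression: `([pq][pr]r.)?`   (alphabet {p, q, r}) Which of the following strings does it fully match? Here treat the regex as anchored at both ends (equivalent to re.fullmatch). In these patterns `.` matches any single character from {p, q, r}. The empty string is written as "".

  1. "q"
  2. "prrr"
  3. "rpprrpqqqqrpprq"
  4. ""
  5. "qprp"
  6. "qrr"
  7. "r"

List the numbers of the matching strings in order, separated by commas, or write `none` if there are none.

1. "q" → no match
2. "prrr" → match
3 → no match
4. "" → match
5. "qprp" → match
6. "qrr" → no match
7. "r" → no match

2, 4, 5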